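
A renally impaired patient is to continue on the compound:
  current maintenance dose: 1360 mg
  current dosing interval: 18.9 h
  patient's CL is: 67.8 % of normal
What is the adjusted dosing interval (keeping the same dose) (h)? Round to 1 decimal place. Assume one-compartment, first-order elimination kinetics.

27.9 h

To keep the same average steady-state level, dosing rate must scale with clearance.
CL ratio = 67.8 / 100 = 0.6780
New interval (same dose) = 18.9 / 0.6780 = 27.88 h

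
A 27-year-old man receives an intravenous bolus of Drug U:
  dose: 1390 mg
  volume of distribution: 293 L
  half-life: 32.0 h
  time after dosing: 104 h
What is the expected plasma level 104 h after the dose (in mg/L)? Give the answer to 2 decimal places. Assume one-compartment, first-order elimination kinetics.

C₀ = Dose / Vd = 1390 / 293 = 4.744 mg/L
k = ln2 / t½ = 0.693147 / 32.0 = 0.02166 h⁻¹
C = C₀ · e^(−k·t) = 4.744 × e^(−0.02166 × 104)
  = 4.744 × 0.1051 = 0.4986 mg/L

0.50 mg/L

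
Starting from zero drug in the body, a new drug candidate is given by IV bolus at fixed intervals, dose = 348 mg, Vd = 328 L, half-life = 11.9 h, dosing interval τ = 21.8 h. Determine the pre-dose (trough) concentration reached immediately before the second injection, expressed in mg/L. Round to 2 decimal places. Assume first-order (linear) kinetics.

C₀ per dose = Dose / Vd = 348 / 328 = 1.061 mg/L
k = ln2 / t½ = 0.693147 / 11.9 = 0.05825 h⁻¹
Fraction remaining after one interval: r = e^(−kτ) = e^(−0.05825 × 21.8) = 0.2809
Before dose 2, 1 dose has been given (aged 1τ).
C_trough = C₀ × r = 1.061 × 0.2809 = 0.2980 mg/L

0.30 mg/L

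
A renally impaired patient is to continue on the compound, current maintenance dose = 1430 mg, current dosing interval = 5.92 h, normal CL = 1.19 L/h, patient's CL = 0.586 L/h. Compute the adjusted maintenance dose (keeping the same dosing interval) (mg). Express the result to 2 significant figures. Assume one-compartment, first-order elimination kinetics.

700 mg

To keep the same average steady-state level, dosing rate must scale with clearance.
CL ratio = 0.586 / 1.19 = 0.4924
New dose (same interval) = 1430 × 0.4924 = 704.1 mg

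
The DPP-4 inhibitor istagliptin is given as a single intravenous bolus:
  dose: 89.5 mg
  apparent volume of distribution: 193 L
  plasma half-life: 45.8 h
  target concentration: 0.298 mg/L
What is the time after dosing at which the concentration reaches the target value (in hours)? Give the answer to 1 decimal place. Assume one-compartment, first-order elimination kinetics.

C₀ = Dose / Vd = 89.50 / 193 = 0.4637 mg/L
k = ln2 / t½ = 0.693147 / 45.8 = 0.01513 h⁻¹
t = ln(C₀ / C) / k = ln(0.4637 / 0.298) / 0.01513
  = ln(1.556) / 0.01513 = 0.4421 / 0.01513 = 29.22 h

29.2 h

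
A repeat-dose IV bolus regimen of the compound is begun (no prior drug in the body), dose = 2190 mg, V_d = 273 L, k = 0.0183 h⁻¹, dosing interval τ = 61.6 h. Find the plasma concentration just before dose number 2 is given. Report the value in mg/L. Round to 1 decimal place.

2.6 mg/L

C₀ per dose = Dose / Vd = 2190 / 273 = 8.022 mg/L
Fraction remaining after one interval: r = e^(−kτ) = e^(−0.01830 × 61.6) = 0.3239
Before dose 2, 1 dose has been given (aged 1τ).
C_trough = C₀ × r = 8.022 × 0.3239 = 2.598 mg/L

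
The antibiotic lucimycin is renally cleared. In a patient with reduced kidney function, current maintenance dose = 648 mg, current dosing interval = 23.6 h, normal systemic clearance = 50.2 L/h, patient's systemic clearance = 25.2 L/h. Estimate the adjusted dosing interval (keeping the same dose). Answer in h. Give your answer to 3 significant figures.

To keep the same average steady-state level, dosing rate must scale with clearance.
CL ratio = 25.2 / 50.2 = 0.5020
New interval (same dose) = 23.6 / 0.5020 = 47.01 h

47.0 h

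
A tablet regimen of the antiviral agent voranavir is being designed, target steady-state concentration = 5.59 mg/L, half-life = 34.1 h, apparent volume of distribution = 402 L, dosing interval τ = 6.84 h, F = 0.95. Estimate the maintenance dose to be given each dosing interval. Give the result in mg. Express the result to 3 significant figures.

k = ln2 / t½ = 0.693147 / 34.1 = 0.02033 h⁻¹
CL = k × Vd = 0.02033 × 402 = 8.173 L/h
At steady state, F × (Dose/τ) = Css × CL.
Dose = Css × CL × τ / F = 5.59 × 8.173 × 6.84 / 0.95 = 328.9 mg

329 mg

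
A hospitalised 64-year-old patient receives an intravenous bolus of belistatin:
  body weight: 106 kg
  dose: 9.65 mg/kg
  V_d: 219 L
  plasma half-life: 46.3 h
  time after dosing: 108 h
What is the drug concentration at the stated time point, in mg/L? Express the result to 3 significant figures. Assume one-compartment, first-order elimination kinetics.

Total dose = 9.65 × 106 = 1023 mg
C₀ = Dose / Vd = 1023 / 219 = 4.671 mg/L
k = ln2 / t½ = 0.693147 / 46.3 = 0.01497 h⁻¹
C = C₀ · e^(−k·t) = 4.671 × e^(−0.01497 × 108)
  = 4.671 × 0.1985 = 0.9272 mg/L

0.927 mg/L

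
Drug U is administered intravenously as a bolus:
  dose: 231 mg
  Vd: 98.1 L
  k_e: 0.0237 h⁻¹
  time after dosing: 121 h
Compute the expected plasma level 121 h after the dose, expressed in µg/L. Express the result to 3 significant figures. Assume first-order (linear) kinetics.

134 µg/L

C₀ = Dose / Vd = 231.0 / 98.1 = 2.355 mg/L
C = C₀ · e^(−k·t) = 2.355 × e^(−0.02370 × 121)
  = 2.355 × 0.05683 = 0.1338 mg/L
Convert: 0.1338 mg/L × 1000 = 133.8 µg/L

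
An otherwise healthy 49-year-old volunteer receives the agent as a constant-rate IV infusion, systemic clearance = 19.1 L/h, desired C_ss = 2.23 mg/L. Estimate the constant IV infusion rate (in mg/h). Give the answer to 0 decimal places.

43 mg/h

At steady state, infusion rate R₀ = Css × CL = 2.23 × 19.10 = 42.59 mg/h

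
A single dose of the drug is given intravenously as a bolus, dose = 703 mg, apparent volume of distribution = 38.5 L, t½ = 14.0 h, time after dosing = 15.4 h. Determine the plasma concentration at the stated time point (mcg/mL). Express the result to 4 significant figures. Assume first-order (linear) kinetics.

8.518 mcg/mL

C₀ = Dose / Vd = 703.0 / 38.5 = 18.26 mg/L
k = ln2 / t½ = 0.693147 / 14.0 = 0.04951 h⁻¹
C = C₀ · e^(−k·t) = 18.26 × e^(−0.04951 × 15.4)
  = 18.26 × 0.4665 = 8.518 mg/L
(8.518 mg/L = 8.518 mcg/mL)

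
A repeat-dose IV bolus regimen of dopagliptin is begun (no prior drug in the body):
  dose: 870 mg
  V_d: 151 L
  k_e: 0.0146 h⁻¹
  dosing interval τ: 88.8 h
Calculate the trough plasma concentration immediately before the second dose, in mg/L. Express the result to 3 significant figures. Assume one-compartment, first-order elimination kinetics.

1.58 mg/L

C₀ per dose = Dose / Vd = 870 / 151 = 5.762 mg/L
Fraction remaining after one interval: r = e^(−kτ) = e^(−0.01460 × 88.8) = 0.2735
Before dose 2, 1 dose has been given (aged 1τ).
C_trough = C₀ × r = 5.762 × 0.2735 = 1.576 mg/L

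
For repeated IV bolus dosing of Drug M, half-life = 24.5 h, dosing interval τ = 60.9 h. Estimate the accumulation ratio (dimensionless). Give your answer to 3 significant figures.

k = ln2 / t½ = 0.693147 / 24.5 = 0.02829 h⁻¹
e^(−kτ) = e^(−0.02829 × 60.9) = 0.1786
Accumulation ratio R = 1 / (1 − e^(−kτ)) = 1 / (1 − 0.1786) = 1.217

1.22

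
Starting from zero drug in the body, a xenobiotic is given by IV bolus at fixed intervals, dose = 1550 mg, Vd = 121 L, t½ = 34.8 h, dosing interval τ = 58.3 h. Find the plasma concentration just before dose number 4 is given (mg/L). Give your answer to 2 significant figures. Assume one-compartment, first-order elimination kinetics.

C₀ per dose = Dose / Vd = 1550 / 121 = 12.81 mg/L
k = ln2 / t½ = 0.693147 / 34.8 = 0.01992 h⁻¹
Fraction remaining after one interval: r = e^(−kτ) = e^(−0.01992 × 58.3) = 0.3131
Before dose 4, 3 doses have been given (aged 1τ, 2τ, 3τ).
C_trough = C₀ × (r + r² + … + r^3) = C₀ × r(1−r^3)/(1−r)
        = 12.81 × 0.3131 × (1 − 0.03069) / (1 − 0.3131) = 5.660 mg/L

5.7 mg/L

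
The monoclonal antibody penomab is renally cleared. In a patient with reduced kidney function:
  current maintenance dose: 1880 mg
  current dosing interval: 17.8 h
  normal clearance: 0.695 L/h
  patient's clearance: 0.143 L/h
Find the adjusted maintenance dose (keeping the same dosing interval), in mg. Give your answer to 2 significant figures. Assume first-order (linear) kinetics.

390 mg

To keep the same average steady-state level, dosing rate must scale with clearance.
CL ratio = 0.143 / 0.695 = 0.2058
New dose (same interval) = 1880 × 0.2058 = 386.9 mg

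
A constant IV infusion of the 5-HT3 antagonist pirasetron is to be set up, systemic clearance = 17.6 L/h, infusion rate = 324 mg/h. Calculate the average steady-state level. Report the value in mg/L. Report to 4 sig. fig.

At steady state Css = R₀ / CL = 324 / 17.60 = 18.41 mg/L

18.41 mg/L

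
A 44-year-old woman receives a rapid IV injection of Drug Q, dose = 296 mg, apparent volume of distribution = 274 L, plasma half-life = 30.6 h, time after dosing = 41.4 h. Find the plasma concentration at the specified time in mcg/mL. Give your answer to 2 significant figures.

C₀ = Dose / Vd = 296.0 / 274 = 1.080 mg/L
k = ln2 / t½ = 0.693147 / 30.6 = 0.02265 h⁻¹
C = C₀ · e^(−k·t) = 1.080 × e^(−0.02265 × 41.4)
  = 1.080 × 0.3915 = 0.4228 mg/L
(0.4228 mg/L = 0.4228 mcg/mL)

0.42 mcg/mL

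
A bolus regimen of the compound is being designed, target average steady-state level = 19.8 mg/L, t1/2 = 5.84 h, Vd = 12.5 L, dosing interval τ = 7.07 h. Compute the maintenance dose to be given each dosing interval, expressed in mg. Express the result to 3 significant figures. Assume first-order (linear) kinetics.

208 mg

k = ln2 / t½ = 0.693147 / 5.84 = 0.1187 h⁻¹
CL = k × Vd = 0.1187 × 12.5 = 1.484 L/h
At steady state, Dose/τ = Css × CL.
Dose = Css × CL × τ = 19.8 × 1.484 × 7.07 = 207.7 mg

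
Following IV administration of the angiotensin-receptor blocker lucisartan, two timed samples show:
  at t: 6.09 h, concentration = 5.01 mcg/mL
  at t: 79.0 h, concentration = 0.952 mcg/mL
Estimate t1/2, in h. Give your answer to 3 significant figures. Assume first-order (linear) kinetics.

30.4 h

k = ln(C₁/C₂) / (t₂ − t₁) = ln(5.01/0.952) / (79.0 − 6.09)
  = 1.661 / 72.91 = 0.02278 h⁻¹
t½ = ln2 / k = 0.693147 / 0.02278 = 30.43 h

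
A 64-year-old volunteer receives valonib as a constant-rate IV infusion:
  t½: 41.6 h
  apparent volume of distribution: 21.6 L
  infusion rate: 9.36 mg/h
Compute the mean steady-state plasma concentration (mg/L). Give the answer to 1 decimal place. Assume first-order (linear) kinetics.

k = ln2 / t½ = 0.693147 / 41.6 = 0.01666 h⁻¹
CL = k × Vd = 0.01666 × 21.6 = 0.3599 L/h
At steady state Css = R₀ / CL = 9.36 / 0.3599 = 26.01 mg/L

26.0 mg/L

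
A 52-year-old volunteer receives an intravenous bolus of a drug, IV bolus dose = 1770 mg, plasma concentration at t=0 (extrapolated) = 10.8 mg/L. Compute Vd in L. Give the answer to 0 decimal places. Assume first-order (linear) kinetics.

164 L

Vd = Dose / C₀ = 1770 / 10.8 = 163.9 L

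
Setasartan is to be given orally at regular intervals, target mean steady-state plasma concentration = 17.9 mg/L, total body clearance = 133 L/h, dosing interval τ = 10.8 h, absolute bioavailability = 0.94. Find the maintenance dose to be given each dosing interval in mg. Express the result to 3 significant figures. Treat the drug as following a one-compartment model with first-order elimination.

27400 mg

At steady state, F × (Dose/τ) = Css × CL.
Dose = Css × CL × τ / F = 17.9 × 133.0 × 10.8 / 0.94 = 27350 mg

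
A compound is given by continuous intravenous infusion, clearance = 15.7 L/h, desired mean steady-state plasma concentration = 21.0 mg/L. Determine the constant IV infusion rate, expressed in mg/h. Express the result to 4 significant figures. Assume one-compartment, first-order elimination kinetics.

329.7 mg/h

At steady state, infusion rate R₀ = Css × CL = 21.0 × 15.70 = 329.7 mg/h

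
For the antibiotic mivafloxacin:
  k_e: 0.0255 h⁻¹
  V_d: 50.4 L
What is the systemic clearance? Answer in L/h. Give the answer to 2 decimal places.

1.29 L/h

CL = k × Vd = 0.0255 × 50.4 = 1.285 L/h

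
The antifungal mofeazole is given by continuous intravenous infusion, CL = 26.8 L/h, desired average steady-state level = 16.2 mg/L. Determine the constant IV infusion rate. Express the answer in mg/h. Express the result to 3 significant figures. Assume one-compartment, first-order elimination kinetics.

At steady state, infusion rate R₀ = Css × CL = 16.2 × 26.80 = 434.2 mg/h

434 mg/h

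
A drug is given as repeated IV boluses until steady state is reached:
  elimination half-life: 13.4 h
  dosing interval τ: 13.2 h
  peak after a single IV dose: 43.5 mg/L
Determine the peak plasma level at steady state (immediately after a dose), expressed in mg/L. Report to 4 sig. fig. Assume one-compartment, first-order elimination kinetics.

87.91 mg/L

k = ln2 / t½ = 0.693147 / 13.4 = 0.05173 h⁻¹
e^(−kτ) = e^(−0.05173 × 13.2) = 0.5052
Accumulation ratio R = 1 / (1 − e^(−kτ)) = 1 / (1 − 0.5052) = 2.021
Steady-state peak = C₀ × R = 43.5 × 2.021 = 87.91 mg/L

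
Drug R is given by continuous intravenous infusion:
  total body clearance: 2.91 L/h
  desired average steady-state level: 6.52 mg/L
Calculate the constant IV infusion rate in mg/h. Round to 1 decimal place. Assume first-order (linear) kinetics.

19.0 mg/h

At steady state, infusion rate R₀ = Css × CL = 6.52 × 2.910 = 18.97 mg/h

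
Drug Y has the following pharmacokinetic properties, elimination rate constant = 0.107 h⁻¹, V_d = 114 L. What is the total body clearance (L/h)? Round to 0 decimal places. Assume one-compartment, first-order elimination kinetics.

CL = k × Vd = 0.107 × 114 = 12.20 L/h

12 L/h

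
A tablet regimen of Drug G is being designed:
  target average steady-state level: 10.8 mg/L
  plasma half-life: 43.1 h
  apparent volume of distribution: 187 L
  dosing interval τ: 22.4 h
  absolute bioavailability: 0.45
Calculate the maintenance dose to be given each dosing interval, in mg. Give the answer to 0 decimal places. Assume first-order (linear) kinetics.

1617 mg

k = ln2 / t½ = 0.693147 / 43.1 = 0.01608 h⁻¹
CL = k × Vd = 0.01608 × 187 = 3.007 L/h
At steady state, F × (Dose/τ) = Css × CL.
Dose = Css × CL × τ / F = 10.8 × 3.007 × 22.4 / 0.45 = 1617 mg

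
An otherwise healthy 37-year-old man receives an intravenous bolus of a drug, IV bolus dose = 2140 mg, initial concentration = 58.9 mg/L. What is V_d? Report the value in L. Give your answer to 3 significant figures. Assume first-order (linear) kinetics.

36.3 L

Vd = Dose / C₀ = 2140 / 58.9 = 36.33 L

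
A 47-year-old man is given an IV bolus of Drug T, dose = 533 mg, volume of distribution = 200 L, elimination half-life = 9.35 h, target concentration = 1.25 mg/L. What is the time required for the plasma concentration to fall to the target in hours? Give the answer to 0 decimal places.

C₀ = Dose / Vd = 533.0 / 200 = 2.665 mg/L
k = ln2 / t½ = 0.693147 / 9.35 = 0.07413 h⁻¹
t = ln(C₀ / C) / k = ln(2.665 / 1.25) / 0.07413
  = ln(2.132) / 0.07413 = 0.7571 / 0.07413 = 10.21 h

10 h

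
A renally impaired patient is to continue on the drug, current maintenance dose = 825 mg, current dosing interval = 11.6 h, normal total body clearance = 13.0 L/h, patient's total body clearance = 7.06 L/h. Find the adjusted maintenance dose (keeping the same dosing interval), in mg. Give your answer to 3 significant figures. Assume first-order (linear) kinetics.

448 mg

To keep the same average steady-state level, dosing rate must scale with clearance.
CL ratio = 7.06 / 13.0 = 0.5431
New dose (same interval) = 825 × 0.5431 = 448.1 mg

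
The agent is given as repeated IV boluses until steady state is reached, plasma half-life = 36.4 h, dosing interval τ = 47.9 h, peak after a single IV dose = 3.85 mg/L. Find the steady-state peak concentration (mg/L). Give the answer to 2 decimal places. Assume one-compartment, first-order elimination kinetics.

k = ln2 / t½ = 0.693147 / 36.4 = 0.01904 h⁻¹
e^(−kτ) = e^(−0.01904 × 47.9) = 0.4017
Accumulation ratio R = 1 / (1 − e^(−kτ)) = 1 / (1 − 0.4017) = 1.671
Steady-state peak = C₀ × R = 3.85 × 1.671 = 6.433 mg/L

6.43 mg/L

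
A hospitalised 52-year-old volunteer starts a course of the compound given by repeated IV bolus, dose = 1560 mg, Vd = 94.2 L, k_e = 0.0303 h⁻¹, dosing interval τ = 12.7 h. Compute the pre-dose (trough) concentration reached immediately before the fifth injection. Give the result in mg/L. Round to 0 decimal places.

C₀ per dose = Dose / Vd = 1560 / 94.2 = 16.56 mg/L
Fraction remaining after one interval: r = e^(−kτ) = e^(−0.03030 × 12.7) = 0.6806
Before dose 5, 4 doses have been given (aged 1τ, 2τ, 3τ, 4τ).
C_trough = C₀ × (r + r² + … + r^4) = C₀ × r(1−r^4)/(1−r)
        = 16.56 × 0.6806 × (1 − 0.2146) / (1 − 0.6806) = 27.71 mg/L

28 mg/L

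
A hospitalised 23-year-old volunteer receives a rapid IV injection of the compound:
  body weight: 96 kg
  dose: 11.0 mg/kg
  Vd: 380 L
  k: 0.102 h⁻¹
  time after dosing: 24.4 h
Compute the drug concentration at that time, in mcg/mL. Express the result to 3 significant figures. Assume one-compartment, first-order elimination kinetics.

0.231 mcg/mL

Total dose = 11.0 × 96 = 1056 mg
C₀ = Dose / Vd = 1056 / 380 = 2.779 mg/L
C = C₀ · e^(−k·t) = 2.779 × e^(−0.1020 × 24.4)
  = 2.779 × 0.08301 = 0.2307 mg/L
(0.2307 mg/L = 0.2307 mcg/mL)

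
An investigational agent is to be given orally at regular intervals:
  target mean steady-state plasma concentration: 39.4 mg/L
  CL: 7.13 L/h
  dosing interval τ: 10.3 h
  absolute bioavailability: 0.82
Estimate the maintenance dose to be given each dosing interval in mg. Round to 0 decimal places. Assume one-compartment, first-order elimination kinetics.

3529 mg

At steady state, F × (Dose/τ) = Css × CL.
Dose = Css × CL × τ / F = 39.4 × 7.130 × 10.3 / 0.82 = 3529 mg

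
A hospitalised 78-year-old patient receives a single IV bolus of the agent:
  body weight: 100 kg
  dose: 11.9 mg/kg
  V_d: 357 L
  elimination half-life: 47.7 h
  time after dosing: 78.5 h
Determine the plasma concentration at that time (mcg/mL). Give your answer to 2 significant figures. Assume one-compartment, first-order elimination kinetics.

Total dose = 11.9 × 100 = 1190 mg
C₀ = Dose / Vd = 1190 / 357 = 3.333 mg/L
k = ln2 / t½ = 0.693147 / 47.7 = 0.01453 h⁻¹
C = C₀ · e^(−k·t) = 3.333 × e^(−0.01453 × 78.5)
  = 3.333 × 0.3196 = 1.065 mg/L
(1.065 mg/L = 1.065 mcg/mL)

1.1 mcg/mL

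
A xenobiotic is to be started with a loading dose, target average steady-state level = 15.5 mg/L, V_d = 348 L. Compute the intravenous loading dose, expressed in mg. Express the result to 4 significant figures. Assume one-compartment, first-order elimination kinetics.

5394 mg

LD = Css × Vd = 15.5 × 348 = 5394 mg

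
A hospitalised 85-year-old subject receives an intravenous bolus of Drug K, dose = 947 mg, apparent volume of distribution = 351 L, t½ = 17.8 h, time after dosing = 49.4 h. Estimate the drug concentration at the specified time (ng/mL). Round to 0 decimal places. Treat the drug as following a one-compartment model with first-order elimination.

394 ng/mL

C₀ = Dose / Vd = 947.0 / 351 = 2.698 mg/L
k = ln2 / t½ = 0.693147 / 17.8 = 0.03894 h⁻¹
C = C₀ · e^(−k·t) = 2.698 × e^(−0.03894 × 49.4)
  = 2.698 × 0.1461 = 0.3942 mg/L
Convert: 0.3942 mg/L × 1000 = 394.2 ng/mL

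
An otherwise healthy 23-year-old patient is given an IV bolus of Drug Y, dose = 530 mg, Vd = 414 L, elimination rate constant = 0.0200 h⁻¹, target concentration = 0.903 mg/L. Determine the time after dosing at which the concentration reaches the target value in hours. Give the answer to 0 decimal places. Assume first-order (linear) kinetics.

C₀ = Dose / Vd = 530.0 / 414 = 1.280 mg/L
t = ln(C₀ / C) / k = ln(1.280 / 0.903) / 0.02000
  = ln(1.417) / 0.02000 = 0.3485 / 0.02000 = 17.43 h

17 h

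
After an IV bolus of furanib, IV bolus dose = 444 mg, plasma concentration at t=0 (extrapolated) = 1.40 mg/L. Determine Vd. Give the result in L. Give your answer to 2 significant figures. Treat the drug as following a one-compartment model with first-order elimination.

320 L

Vd = Dose / C₀ = 444.0 / 1.40 = 317.1 L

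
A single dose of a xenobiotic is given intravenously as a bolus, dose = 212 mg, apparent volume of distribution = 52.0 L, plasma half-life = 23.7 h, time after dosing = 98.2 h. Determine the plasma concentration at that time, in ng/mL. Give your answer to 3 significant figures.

C₀ = Dose / Vd = 212.0 / 52.0 = 4.077 mg/L
k = ln2 / t½ = 0.693147 / 23.7 = 0.02925 h⁻¹
C = C₀ · e^(−k·t) = 4.077 × e^(−0.02925 × 98.2)
  = 4.077 × 0.05657 = 0.2306 mg/L
Convert: 0.2306 mg/L × 1000 = 230.6 ng/mL

231 ng/mL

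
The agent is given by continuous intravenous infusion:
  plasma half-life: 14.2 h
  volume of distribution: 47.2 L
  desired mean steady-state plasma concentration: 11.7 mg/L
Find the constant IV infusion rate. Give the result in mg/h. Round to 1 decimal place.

27.0 mg/h

k = ln2 / t½ = 0.693147 / 14.2 = 0.04881 h⁻¹
CL = k × Vd = 0.04881 × 47.2 = 2.304 L/h
At steady state, infusion rate R₀ = Css × CL = 11.7 × 2.304 = 26.96 mg/h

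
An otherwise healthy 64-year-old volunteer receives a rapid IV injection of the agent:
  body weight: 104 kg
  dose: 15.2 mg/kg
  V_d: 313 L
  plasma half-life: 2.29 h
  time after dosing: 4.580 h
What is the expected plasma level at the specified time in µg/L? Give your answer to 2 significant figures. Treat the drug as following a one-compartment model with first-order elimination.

Total dose = 15.2 × 104 = 1581 mg
C₀ = Dose / Vd = 1581 / 313 = 5.051 mg/L
k = ln2 / t½ = 0.693147 / 2.29 = 0.3027 h⁻¹
t / t½ = 4.580 / 2.29 = 2 half-lives
C = C₀ × (1/2)^2 = 5.051 × 0.2500 = 1.263 mg/L
Convert: 1.263 mg/L × 1000 = 1263 µg/L

1300 µg/L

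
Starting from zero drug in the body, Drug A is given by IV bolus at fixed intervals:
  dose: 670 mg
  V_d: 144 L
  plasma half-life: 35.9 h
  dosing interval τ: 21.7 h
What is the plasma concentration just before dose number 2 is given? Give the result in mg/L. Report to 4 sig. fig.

3.060 mg/L

C₀ per dose = Dose / Vd = 670 / 144 = 4.653 mg/L
k = ln2 / t½ = 0.693147 / 35.9 = 0.01931 h⁻¹
Fraction remaining after one interval: r = e^(−kτ) = e^(−0.01931 × 21.7) = 0.6577
Before dose 2, 1 dose has been given (aged 1τ).
C_trough = C₀ × r = 4.653 × 0.6577 = 3.060 mg/L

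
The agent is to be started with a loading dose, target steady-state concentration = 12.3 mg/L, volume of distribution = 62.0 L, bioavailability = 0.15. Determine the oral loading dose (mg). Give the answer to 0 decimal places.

5084 mg

LD = Css × Vd / F = 12.3 × 62.0 / 0.15 = 5084 mg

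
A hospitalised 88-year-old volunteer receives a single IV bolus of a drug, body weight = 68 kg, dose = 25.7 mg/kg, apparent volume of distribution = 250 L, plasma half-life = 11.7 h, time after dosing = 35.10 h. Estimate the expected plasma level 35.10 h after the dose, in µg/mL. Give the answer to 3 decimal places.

0.874 µg/mL

Total dose = 25.7 × 68 = 1748 mg
C₀ = Dose / Vd = 1748 / 250 = 6.992 mg/L
k = ln2 / t½ = 0.693147 / 11.7 = 0.05924 h⁻¹
t / t½ = 35.10 / 11.7 = 3 half-lives
C = C₀ × (1/2)^3 = 6.992 × 0.1250 = 0.8740 mg/L
(0.8740 mg/L = 0.8740 µg/mL)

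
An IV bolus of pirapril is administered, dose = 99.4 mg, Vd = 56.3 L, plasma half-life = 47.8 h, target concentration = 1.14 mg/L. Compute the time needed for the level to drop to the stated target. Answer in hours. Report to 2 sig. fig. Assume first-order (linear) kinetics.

C₀ = Dose / Vd = 99.40 / 56.3 = 1.766 mg/L
k = ln2 / t½ = 0.693147 / 47.8 = 0.01450 h⁻¹
t = ln(C₀ / C) / k = ln(1.766 / 1.14) / 0.01450
  = ln(1.549) / 0.01450 = 0.4376 / 0.01450 = 30.18 h

30 h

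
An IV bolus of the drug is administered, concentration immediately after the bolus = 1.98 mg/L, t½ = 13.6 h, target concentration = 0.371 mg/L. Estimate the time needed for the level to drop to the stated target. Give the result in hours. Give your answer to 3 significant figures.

32.9 h

k = ln2 / t½ = 0.693147 / 13.6 = 0.05097 h⁻¹
t = ln(C₀ / C) / k = ln(1.980 / 0.371) / 0.05097
  = ln(5.337) / 0.05097 = 1.675 / 0.05097 = 32.86 h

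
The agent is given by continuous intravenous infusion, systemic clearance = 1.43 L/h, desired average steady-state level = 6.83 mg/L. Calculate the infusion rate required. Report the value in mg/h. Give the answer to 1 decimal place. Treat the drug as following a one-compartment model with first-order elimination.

At steady state, infusion rate R₀ = Css × CL = 6.83 × 1.430 = 9.767 mg/h

9.8 mg/h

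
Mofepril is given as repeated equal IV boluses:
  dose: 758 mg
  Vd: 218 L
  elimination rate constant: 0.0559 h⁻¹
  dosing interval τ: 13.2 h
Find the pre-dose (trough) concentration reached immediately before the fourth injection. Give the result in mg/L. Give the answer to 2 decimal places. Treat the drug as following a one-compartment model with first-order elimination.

C₀ per dose = Dose / Vd = 758 / 218 = 3.477 mg/L
Fraction remaining after one interval: r = e^(−kτ) = e^(−0.05590 × 13.2) = 0.4781
Before dose 4, 3 doses have been given (aged 1τ, 2τ, 3τ).
C_trough = C₀ × (r + r² + … + r^3) = C₀ × r(1−r^3)/(1−r)
        = 3.477 × 0.4781 × (1 − 0.1093) / (1 − 0.4781) = 2.837 mg/L

2.84 mg/L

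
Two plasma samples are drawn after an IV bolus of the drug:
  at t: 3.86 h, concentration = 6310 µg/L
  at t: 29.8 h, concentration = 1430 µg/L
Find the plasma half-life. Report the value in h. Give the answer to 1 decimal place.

k = ln(C₁/C₂) / (t₂ − t₁) = ln(6310/1430) / (29.8 − 3.86)
  = 1.484 / 25.94 = 0.05721 h⁻¹
t½ = ln2 / k = 0.693147 / 0.05721 = 12.12 h

12.1 h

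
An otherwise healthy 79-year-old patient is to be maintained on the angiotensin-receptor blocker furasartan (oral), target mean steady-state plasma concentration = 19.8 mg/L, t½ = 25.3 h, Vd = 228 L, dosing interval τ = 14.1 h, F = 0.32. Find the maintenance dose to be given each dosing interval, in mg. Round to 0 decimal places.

k = ln2 / t½ = 0.693147 / 25.3 = 0.02740 h⁻¹
CL = k × Vd = 0.02740 × 228 = 6.247 L/h
At steady state, F × (Dose/τ) = Css × CL.
Dose = Css × CL × τ / F = 19.8 × 6.247 × 14.1 / 0.32 = 5450 mg

5450 mg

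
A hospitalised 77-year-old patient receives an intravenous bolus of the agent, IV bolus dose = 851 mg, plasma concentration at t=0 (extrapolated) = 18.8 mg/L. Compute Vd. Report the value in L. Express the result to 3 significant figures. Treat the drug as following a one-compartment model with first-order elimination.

Vd = Dose / C₀ = 851.0 / 18.8 = 45.27 L

45.3 L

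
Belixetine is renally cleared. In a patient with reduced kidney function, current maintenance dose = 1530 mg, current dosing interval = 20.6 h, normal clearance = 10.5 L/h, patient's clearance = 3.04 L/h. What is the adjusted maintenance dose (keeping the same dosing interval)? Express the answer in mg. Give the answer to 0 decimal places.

443 mg

To keep the same average steady-state level, dosing rate must scale with clearance.
CL ratio = 3.04 / 10.5 = 0.2895
New dose (same interval) = 1530 × 0.2895 = 442.9 mg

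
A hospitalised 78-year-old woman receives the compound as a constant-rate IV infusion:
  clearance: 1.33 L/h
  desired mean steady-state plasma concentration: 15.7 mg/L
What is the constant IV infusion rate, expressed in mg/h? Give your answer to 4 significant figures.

At steady state, infusion rate R₀ = Css × CL = 15.7 × 1.330 = 20.88 mg/h

20.88 mg/h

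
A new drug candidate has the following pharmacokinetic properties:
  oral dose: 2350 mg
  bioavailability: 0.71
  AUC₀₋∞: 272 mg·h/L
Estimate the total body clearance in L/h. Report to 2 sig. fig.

6.1 L/h

CL = F·Dose / AUC = 0.71 × 2350 / 272 = 6.134 L/h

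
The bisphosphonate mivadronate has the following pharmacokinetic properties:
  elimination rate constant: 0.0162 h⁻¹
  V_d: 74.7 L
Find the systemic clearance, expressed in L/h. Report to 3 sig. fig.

1.21 L/h

CL = k × Vd = 0.0162 × 74.7 = 1.210 L/h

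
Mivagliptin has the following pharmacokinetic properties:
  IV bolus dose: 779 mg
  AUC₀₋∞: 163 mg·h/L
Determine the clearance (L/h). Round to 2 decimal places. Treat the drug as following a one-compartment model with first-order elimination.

CL = Dose / AUC = 779 / 163 = 4.779 L/h

4.78 L/h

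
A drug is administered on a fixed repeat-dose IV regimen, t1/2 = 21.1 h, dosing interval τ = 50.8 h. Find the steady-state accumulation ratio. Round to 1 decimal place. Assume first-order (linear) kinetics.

k = ln2 / t½ = 0.693147 / 21.1 = 0.03285 h⁻¹
e^(−kτ) = e^(−0.03285 × 50.8) = 0.1885
Accumulation ratio R = 1 / (1 − e^(−kτ)) = 1 / (1 − 0.1885) = 1.232

1.2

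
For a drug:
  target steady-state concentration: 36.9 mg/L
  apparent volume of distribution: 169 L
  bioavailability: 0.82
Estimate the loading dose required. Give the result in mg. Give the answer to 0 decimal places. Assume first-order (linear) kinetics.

LD = Css × Vd / F = 36.9 × 169 / 0.82 = 7605 mg

7605 mg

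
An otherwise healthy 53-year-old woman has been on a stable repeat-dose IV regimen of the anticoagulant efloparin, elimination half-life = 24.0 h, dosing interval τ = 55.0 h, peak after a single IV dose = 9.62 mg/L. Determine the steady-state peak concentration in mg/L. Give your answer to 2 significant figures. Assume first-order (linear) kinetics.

12 mg/L

k = ln2 / t½ = 0.693147 / 24.0 = 0.02888 h⁻¹
e^(−kτ) = e^(−0.02888 × 55.0) = 0.2043
Accumulation ratio R = 1 / (1 − e^(−kτ)) = 1 / (1 − 0.2043) = 1.257
Steady-state peak = C₀ × R = 9.62 × 1.257 = 12.09 mg/L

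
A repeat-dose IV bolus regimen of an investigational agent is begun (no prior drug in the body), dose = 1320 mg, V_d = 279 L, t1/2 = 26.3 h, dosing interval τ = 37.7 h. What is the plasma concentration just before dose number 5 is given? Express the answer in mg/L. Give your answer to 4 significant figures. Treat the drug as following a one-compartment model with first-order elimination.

C₀ per dose = Dose / Vd = 1320 / 279 = 4.731 mg/L
k = ln2 / t½ = 0.693147 / 26.3 = 0.02636 h⁻¹
Fraction remaining after one interval: r = e^(−kτ) = e^(−0.02636 × 37.7) = 0.3702
Before dose 5, 4 doses have been given (aged 1τ, 2τ, 3τ, 4τ).
C_trough = C₀ × (r + r² + … + r^4) = C₀ × r(1−r^4)/(1−r)
        = 4.731 × 0.3702 × (1 − 0.01878) / (1 − 0.3702) = 2.729 mg/L

2.729 mg/L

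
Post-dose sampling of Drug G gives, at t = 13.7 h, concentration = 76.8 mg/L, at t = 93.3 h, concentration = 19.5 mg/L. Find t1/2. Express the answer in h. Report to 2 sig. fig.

k = ln(C₁/C₂) / (t₂ − t₁) = ln(76.8/19.5) / (93.3 − 13.7)
  = 1.371 / 79.60 = 0.01722 h⁻¹
t½ = ln2 / k = 0.693147 / 0.01722 = 40.25 h

40 h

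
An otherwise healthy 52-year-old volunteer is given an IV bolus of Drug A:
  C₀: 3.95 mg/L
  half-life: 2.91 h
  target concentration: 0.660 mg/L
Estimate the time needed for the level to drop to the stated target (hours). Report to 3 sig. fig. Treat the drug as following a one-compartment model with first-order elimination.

k = ln2 / t½ = 0.693147 / 2.91 = 0.2382 h⁻¹
t = ln(C₀ / C) / k = ln(3.950 / 0.660) / 0.2382
  = ln(5.985) / 0.2382 = 1.789 / 0.2382 = 7.510 h

7.51 h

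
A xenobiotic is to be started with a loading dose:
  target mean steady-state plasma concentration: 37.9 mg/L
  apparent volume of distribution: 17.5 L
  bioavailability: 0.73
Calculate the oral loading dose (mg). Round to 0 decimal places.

LD = Css × Vd / F = 37.9 × 17.5 / 0.73 = 908.6 mg

909 mg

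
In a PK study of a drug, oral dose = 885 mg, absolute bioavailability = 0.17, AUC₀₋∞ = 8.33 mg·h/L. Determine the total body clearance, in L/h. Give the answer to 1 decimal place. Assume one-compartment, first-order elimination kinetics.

CL = F·Dose / AUC = 0.17 × 885 / 8.33 = 18.06 L/h

18.1 L/h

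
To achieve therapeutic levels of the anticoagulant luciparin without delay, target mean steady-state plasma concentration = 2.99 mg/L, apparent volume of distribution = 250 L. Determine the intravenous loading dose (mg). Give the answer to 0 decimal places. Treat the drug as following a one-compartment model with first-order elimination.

LD = Css × Vd = 2.99 × 250 = 747.5 mg

748 mg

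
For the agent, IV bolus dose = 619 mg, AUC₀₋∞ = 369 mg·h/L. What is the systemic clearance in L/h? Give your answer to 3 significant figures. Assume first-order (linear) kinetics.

1.68 L/h

CL = Dose / AUC = 619 / 369 = 1.678 L/h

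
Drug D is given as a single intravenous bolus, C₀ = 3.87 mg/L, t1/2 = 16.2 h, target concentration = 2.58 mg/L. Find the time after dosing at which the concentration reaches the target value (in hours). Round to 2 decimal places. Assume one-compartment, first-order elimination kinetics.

9.48 h

k = ln2 / t½ = 0.693147 / 16.2 = 0.04279 h⁻¹
t = ln(C₀ / C) / k = ln(3.870 / 2.58) / 0.04279
  = ln(1.500) / 0.04279 = 0.4055 / 0.04279 = 9.477 h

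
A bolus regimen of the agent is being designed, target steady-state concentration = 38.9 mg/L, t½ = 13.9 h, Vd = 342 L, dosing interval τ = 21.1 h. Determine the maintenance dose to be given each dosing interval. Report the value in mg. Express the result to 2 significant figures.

k = ln2 / t½ = 0.693147 / 13.9 = 0.04987 h⁻¹
CL = k × Vd = 0.04987 × 342 = 17.06 L/h
At steady state, Dose/τ = Css × CL.
Dose = Css × CL × τ = 38.9 × 17.06 × 21.1 = 14000 mg

14000 mg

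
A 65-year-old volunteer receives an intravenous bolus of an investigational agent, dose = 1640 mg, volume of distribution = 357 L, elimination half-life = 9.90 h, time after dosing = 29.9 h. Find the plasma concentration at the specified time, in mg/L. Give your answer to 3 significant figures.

0.566 mg/L

C₀ = Dose / Vd = 1640 / 357 = 4.594 mg/L
k = ln2 / t½ = 0.693147 / 9.90 = 0.07001 h⁻¹
C = C₀ · e^(−k·t) = 4.594 × e^(−0.07001 × 29.9)
  = 4.594 × 0.1233 = 0.5664 mg/L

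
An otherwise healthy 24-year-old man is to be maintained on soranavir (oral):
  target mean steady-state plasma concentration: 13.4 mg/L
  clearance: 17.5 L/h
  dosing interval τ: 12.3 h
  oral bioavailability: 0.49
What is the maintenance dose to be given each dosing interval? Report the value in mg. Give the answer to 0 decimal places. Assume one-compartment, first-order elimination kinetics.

5886 mg

At steady state, F × (Dose/τ) = Css × CL.
Dose = Css × CL × τ / F = 13.4 × 17.50 × 12.3 / 0.49 = 5886 mg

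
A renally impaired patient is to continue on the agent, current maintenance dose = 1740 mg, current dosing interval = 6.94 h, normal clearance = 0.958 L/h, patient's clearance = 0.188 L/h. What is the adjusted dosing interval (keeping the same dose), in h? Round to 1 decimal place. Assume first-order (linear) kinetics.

To keep the same average steady-state level, dosing rate must scale with clearance.
CL ratio = 0.188 / 0.958 = 0.1962
New interval (same dose) = 6.94 / 0.1962 = 35.37 h

35.4 h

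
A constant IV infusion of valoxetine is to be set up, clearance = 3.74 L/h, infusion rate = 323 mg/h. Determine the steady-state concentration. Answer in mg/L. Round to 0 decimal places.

At steady state Css = R₀ / CL = 323 / 3.740 = 86.36 mg/L

86 mg/L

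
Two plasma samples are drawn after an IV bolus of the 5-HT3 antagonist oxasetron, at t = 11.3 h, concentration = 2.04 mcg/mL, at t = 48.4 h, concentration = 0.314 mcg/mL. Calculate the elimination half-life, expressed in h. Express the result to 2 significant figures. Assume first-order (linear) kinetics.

k = ln(C₁/C₂) / (t₂ − t₁) = ln(2.04/0.314) / (48.4 − 11.3)
  = 1.871 / 37.10 = 0.05043 h⁻¹
t½ = ln2 / k = 0.693147 / 0.05043 = 13.74 h

14 h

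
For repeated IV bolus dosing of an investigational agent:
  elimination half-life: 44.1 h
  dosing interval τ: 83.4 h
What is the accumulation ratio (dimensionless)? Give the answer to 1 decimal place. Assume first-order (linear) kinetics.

k = ln2 / t½ = 0.693147 / 44.1 = 0.01572 h⁻¹
e^(−kτ) = e^(−0.01572 × 83.4) = 0.2695
Accumulation ratio R = 1 / (1 − e^(−kτ)) = 1 / (1 − 0.2695) = 1.369

1.4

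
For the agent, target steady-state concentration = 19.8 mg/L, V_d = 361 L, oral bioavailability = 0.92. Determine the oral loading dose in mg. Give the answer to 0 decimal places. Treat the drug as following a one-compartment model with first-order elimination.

7769 mg

LD = Css × Vd / F = 19.8 × 361 / 0.92 = 7769 mg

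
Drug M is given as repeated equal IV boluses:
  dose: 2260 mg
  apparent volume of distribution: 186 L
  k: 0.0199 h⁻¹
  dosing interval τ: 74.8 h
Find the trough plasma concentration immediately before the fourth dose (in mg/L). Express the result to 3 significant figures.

3.50 mg/L

C₀ per dose = Dose / Vd = 2260 / 186 = 12.15 mg/L
Fraction remaining after one interval: r = e^(−kτ) = e^(−0.01990 × 74.8) = 0.2257
Before dose 4, 3 doses have been given (aged 1τ, 2τ, 3τ).
C_trough = C₀ × (r + r² + … + r^3) = C₀ × r(1−r^3)/(1−r)
        = 12.15 × 0.2257 × (1 − 0.01150) / (1 − 0.2257) = 3.501 mg/L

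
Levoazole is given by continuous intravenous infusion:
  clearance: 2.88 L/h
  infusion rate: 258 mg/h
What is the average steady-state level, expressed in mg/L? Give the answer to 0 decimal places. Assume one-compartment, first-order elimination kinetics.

90 mg/L

At steady state Css = R₀ / CL = 258 / 2.880 = 89.58 mg/L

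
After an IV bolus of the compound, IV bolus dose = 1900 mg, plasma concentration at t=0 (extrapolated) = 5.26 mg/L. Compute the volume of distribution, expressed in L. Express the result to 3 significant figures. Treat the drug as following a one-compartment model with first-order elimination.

Vd = Dose / C₀ = 1900 / 5.26 = 361.2 L

361 L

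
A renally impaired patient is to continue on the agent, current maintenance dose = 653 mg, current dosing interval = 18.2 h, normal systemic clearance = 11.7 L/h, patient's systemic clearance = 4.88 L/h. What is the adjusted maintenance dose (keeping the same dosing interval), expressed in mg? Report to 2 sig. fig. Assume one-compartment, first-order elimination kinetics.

270 mg

To keep the same average steady-state level, dosing rate must scale with clearance.
CL ratio = 4.88 / 11.7 = 0.4171
New dose (same interval) = 653 × 0.4171 = 272.4 mg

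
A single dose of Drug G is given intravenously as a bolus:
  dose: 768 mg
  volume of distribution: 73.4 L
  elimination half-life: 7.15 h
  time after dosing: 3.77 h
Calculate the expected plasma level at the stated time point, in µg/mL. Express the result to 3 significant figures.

7.26 µg/mL

C₀ = Dose / Vd = 768.0 / 73.4 = 10.46 mg/L
k = ln2 / t½ = 0.693147 / 7.15 = 0.09694 h⁻¹
C = C₀ · e^(−k·t) = 10.46 × e^(−0.09694 × 3.77)
  = 10.46 × 0.6939 = 7.258 mg/L
(7.258 mg/L = 7.258 µg/mL)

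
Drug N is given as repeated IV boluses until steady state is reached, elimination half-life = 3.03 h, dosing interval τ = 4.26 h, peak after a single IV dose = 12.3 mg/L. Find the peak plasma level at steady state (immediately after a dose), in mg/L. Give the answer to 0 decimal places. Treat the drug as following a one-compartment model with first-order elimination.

k = ln2 / t½ = 0.693147 / 3.03 = 0.2288 h⁻¹
e^(−kτ) = e^(−0.2288 × 4.26) = 0.3773
Accumulation ratio R = 1 / (1 − e^(−kτ)) = 1 / (1 − 0.3773) = 1.606
Steady-state peak = C₀ × R = 12.3 × 1.606 = 19.75 mg/L

20 mg/L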